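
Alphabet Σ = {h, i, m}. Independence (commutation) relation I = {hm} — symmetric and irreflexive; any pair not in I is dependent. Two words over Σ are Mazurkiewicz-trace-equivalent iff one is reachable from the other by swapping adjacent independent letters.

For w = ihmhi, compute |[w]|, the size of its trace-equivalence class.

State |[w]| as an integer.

0(i) covers ∅
1(h) covers 0:i
2(m) covers 0:i
3(h) covers 1:h
4(i) covers 2:m, 3:h
floor of heap: 0:i
completions by unplaced set U, small U first (add the entries for U minus each lowest piece of U):
  |U|=1: {4}:1
  |U|=2: {2,4}:1  {3,4}:1
  |U|=3: {1,3,4}:1  {2,3,4}:2
  start at 0(i): 3

3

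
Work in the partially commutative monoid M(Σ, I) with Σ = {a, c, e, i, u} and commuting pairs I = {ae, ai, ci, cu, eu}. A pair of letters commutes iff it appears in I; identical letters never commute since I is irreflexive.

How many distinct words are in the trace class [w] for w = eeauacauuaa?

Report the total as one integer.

10

0(e) covers ∅
1(e) covers 0:e
2(a) covers ∅
3(u) covers 2:a
4(a) covers 3:u
5(c) covers 1:e, 4:a
6(a) covers 5:c
7(u) covers 6:a
8(u) covers 7:u
9(a) covers 8:u
10(a) covers 9:a
floor of heap: 0:e, 2:a
completions by unplaced set U, small U first (add the entries for U minus each lowest piece of U):
  |U|=1: {10}:1
  |U|=2: {9,10}:1
  |U|=3: {8,9,10}:1
  |U|=4: {7,8,9,10}:1
  |U|=5: {6,7,8,9,10}:1
  |U|=6: {5,6,7,8,9,10}:1
  |U|=7: {1,5,6,7,8,9,10}:1  {4,5,6,7,8,9,10}:1
  |U|=8: {0,1,5,6,7,8,9,10}:1  {1,4,5,6,7,8,9,10}:2  {3,4,5,6,7,8,9,10}:1
  |U|=9: {0,1,4,5,6,7,8,9,10}:3  {1,3,4,5,6,7,8,9,10}:3  {2,3,4,5,6,7,8,9,10}:1
  start at 0(e): 4
  start at 2(a): 6
sum over floor = 10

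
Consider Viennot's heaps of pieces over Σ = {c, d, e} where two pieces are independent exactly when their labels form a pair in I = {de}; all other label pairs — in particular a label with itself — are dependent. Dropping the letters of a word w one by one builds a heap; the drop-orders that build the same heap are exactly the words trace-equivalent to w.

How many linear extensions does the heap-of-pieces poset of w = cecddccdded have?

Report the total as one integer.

4

#0=c has no predecessor
#1=e depends on [0:c]
#2=c depends on [1:e]
#3=d depends on [2:c]
#4=d depends on [3:d]
#5=c depends on [4:d]
#6=c depends on [5:c]
#7=d depends on [6:c]
#8=d depends on [7:d]
#9=e depends on [6:c]
#10=d depends on [8:d]
sources: [0:c]
N(rest) = Σ N(rest − s) over sources s of rest; N(one piece) = 1:
  size 1 → [9]=1  [10]=1
  size 2 → [8,10]=1  [9,10]=2
  size 3 → [7,8,10]=1  [8,9,10]=3
  size 4 → [7,8,9,10]=4
  size 5 → [6,7,8,9,10]=4
  size 6 → [5,6,7,8,9,10]=4
  size 7 → [4,5,6,7,8,9,10]=4
  size 8 → [3,4,5,6,7,8,9,10]=4
  size 9 → [2,3,4,5,6,7,8,9,10]=4
  first=0(c) contributes 4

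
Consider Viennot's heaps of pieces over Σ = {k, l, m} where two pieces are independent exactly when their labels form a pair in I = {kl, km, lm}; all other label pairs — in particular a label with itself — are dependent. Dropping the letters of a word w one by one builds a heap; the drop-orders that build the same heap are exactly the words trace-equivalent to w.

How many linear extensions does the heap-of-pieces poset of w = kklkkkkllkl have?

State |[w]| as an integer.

330

#0=k has no predecessor
#1=k depends on [0:k]
#2=l has no predecessor
#3=k depends on [1:k]
#4=k depends on [3:k]
#5=k depends on [4:k]
#6=k depends on [5:k]
#7=l depends on [2:l]
#8=l depends on [7:l]
#9=k depends on [6:k]
#10=l depends on [8:l]
sources: [0:k, 2:l]
N(rest) = Σ N(rest − s) over sources s of rest; N(one piece) = 1:
  size 1 → [9]=1  [10]=1
  size 2 → [6,9]=1  [8,10]=1  [9,10]=2
  size 3 → [5,6,9]=1  [6,9,10]=3  [7,8,10]=1  [8,9,10]=3
  size 4 → [2,7,8,10]=1  [4,5,6,9]=1  [5,6,9,10]=4  [6,8,9,10]=6  [7,8,9,10]=4
  size 5 → [2,7,8,9,10]=5  [3,4,5,6,9]=1  [4,5,6,9,10]=5  [5,6,8,9,10]=10  [6,7,8,9,10]=10
  size 6 → [1,3,4,5,6,9]=1  [2,6,7,8,9,10]=15  [3,4,5,6,9,10]=6  [4,5,6,8,9,10]=15  [5,6,7,8,9,10]=20
  size 7 → [0,1,3,4,5,6,9]=1  [1,3,4,5,6,9,10]=7  [2,5,6,7,8,9,10]=35  [3,4,5,6,8,9,10]=21  [4,5,6,7,8,9,10]=35
  size 8 → [0,1,3,4,5,6,9,10]=8  [1,3,4,5,6,8,9,10]=28  [2,4,5,6,7,8,9,10]=70  [3,4,5,6,7,8,9,10]=56
  size 9 → [0,1,3,4,5,6,8,9,10]=36  [1,3,4,5,6,7,8,9,10]=84  [2,3,4,5,6,7,8,9,10]=126
  first=0(k) contributes 210
  first=2(l) contributes 120
|[w]| = 330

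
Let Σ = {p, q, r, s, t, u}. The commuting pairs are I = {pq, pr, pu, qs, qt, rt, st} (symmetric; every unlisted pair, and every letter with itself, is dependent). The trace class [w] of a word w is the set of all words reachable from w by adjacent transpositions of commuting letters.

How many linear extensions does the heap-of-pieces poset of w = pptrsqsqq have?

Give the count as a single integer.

0(p) covers ∅
1(p) covers 0:p
2(t) covers 1:p
3(r) covers ∅
4(s) covers 1:p, 3:r
5(q) covers 3:r
6(s) covers 4:s
7(q) covers 5:q
8(q) covers 7:q
floor of heap: 0:p, 3:r
completions by unplaced set U, small U first (add the entries for U minus each lowest piece of U):
  |U|=1: {2}:1  {6}:1  {8}:1
  |U|=2: {2,6}:2  {2,8}:2  {4,6}:1  {6,8}:2  {7,8}:1
  |U|=3: {2,4,6}:3  {2,6,8}:6  {2,7,8}:3  {4,6,8}:3  {5,7,8}:1  {6,7,8}:3
  |U|=4: {1,2,4,6}:3  {2,4,6,8}:12  {2,5,7,8}:4  {2,6,7,8}:12  {4,6,7,8}:6  {5,6,7,8}:4
  |U|=5: {0,1,2,4,6}:3  {1,2,4,6,8}:15  {2,4,6,7,8}:30  {2,5,6,7,8}:20  {4,5,6,7,8}:10
  |U|=6: {0,1,2,4,6,8}:18  {1,2,4,6,7,8}:45  {2,4,5,6,7,8}:60  {3,4,5,6,7,8}:10
  |U|=7: {0,1,2,4,6,7,8}:63  {1,2,4,5,6,7,8}:105  {2,3,4,5,6,7,8}:70
  start at 0(p): 175
  start at 3(r): 168
sum over floor = 343

343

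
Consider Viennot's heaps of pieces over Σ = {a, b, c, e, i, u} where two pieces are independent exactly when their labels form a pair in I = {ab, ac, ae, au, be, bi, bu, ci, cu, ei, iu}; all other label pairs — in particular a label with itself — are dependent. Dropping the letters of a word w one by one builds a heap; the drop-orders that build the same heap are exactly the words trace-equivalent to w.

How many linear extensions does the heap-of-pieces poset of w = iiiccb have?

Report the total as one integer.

#0=i has no predecessor
#1=i depends on [0:i]
#2=i depends on [1:i]
#3=c has no predecessor
#4=c depends on [3:c]
#5=b depends on [4:c]
sources: [0:i, 3:c]
N(rest) = Σ N(rest − s) over sources s of rest; N(one piece) = 1:
  size 1 → [2]=1  [5]=1
  size 2 → [1,2]=1  [2,5]=2  [4,5]=1
  size 3 → [0,1,2]=1  [1,2,5]=3  [2,4,5]=3  [3,4,5]=1
  size 4 → [0,1,2,5]=4  [1,2,4,5]=6  [2,3,4,5]=4
  first=0(i) contributes 10
  first=3(c) contributes 10
|[w]| = 20

20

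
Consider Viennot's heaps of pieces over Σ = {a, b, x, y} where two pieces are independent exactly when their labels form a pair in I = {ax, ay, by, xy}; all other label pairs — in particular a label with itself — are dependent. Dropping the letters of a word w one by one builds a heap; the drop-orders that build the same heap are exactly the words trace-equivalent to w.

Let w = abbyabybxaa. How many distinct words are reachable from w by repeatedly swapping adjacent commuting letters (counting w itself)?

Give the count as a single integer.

165

0(a) covers ∅
1(b) covers 0:a
2(b) covers 1:b
3(y) covers ∅
4(a) covers 2:b
5(b) covers 4:a
6(y) covers 3:y
7(b) covers 5:b
8(x) covers 7:b
9(a) covers 7:b
10(a) covers 9:a
floor of heap: 0:a, 3:y
completions by unplaced set U, small U first (add the entries for U minus each lowest piece of U):
  |U|=1: {6}:1  {8}:1  {10}:1
  |U|=2: {3,6}:1  {6,8}:2  {6,10}:2  {8,10}:2  {9,10}:1
  |U|=3: {3,6,8}:3  {3,6,10}:3  {6,8,10}:6  {6,9,10}:3  {8,9,10}:3
  |U|=4: {3,6,8,10}:12  {3,6,9,10}:6  {6,8,9,10}:12  {7,8,9,10}:3
  |U|=5: {3,6,8,9,10}:30  {5,7,8,9,10}:3  {6,7,8,9,10}:15
  |U|=6: {3,6,7,8,9,10}:45  {4,5,7,8,9,10}:3  {5,6,7,8,9,10}:18
  |U|=7: {2,4,5,7,8,9,10}:3  {3,5,6,7,8,9,10}:63  {4,5,6,7,8,9,10}:21
  |U|=8: {1,2,4,5,7,8,9,10}:3  {2,4,5,6,7,8,9,10}:24  {3,4,5,6,7,8,9,10}:84
  |U|=9: {0,1,2,4,5,7,8,9,10}:3  {1,2,4,5,6,7,8,9,10}:27  {2,3,4,5,6,7,8,9,10}:108
  start at 0(a): 135
  start at 3(y): 30
sum over floor = 165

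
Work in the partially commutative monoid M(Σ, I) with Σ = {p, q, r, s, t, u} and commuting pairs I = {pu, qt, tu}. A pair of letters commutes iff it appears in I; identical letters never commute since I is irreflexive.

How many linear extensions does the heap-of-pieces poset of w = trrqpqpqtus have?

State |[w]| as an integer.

#0=t has no predecessor
#1=r depends on [0:t]
#2=r depends on [1:r]
#3=q depends on [2:r]
#4=p depends on [3:q]
#5=q depends on [4:p]
#6=p depends on [5:q]
#7=q depends on [6:p]
#8=t depends on [6:p]
#9=u depends on [7:q]
#10=s depends on [8:t, 9:u]
sources: [0:t]
N(rest) = Σ N(rest − s) over sources s of rest; N(one piece) = 1:
  size 1 → [10]=1
  size 2 → [8,10]=1  [9,10]=1
  size 3 → [7,9,10]=1  [8,9,10]=2
  size 4 → [7,8,9,10]=3
  size 5 → [6,7,8,9,10]=3
  size 6 → [5,6,7,8,9,10]=3
  size 7 → [4,5,6,7,8,9,10]=3
  size 8 → [3,4,5,6,7,8,9,10]=3
  size 9 → [2,3,4,5,6,7,8,9,10]=3
  first=0(t) contributes 3

3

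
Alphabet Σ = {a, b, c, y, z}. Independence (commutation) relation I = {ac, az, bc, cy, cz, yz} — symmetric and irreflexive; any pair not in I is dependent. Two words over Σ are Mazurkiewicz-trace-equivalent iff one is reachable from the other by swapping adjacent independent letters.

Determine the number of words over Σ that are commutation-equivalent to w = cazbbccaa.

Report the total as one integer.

0(c) covers ∅
1(a) covers ∅
2(z) covers ∅
3(b) covers 1:a, 2:z
4(b) covers 3:b
5(c) covers 0:c
6(c) covers 5:c
7(a) covers 4:b
8(a) covers 7:a
floor of heap: 0:c, 1:a, 2:z
completions by unplaced set U, small U first (add the entries for U minus each lowest piece of U):
  |U|=1: {6}:1  {8}:1
  |U|=2: {5,6}:1  {6,8}:2  {7,8}:1
  |U|=3: {0,5,6}:1  {4,7,8}:1  {5,6,8}:3  {6,7,8}:3
  |U|=4: {0,5,6,8}:4  {3,4,7,8}:1  {4,6,7,8}:4  {5,6,7,8}:6
  |U|=5: {0,5,6,7,8}:10  {1,3,4,7,8}:1  {2,3,4,7,8}:1  {3,4,6,7,8}:5  {4,5,6,7,8}:10
  |U|=6: {0,4,5,6,7,8}:20  {1,2,3,4,7,8}:2  {1,3,4,6,7,8}:6  {2,3,4,6,7,8}:6  {3,4,5,6,7,8}:15
  |U|=7: {0,3,4,5,6,7,8}:35  {1,2,3,4,6,7,8}:14  {1,3,4,5,6,7,8}:21  {2,3,4,5,6,7,8}:21
  start at 0(c): 56
  start at 1(a): 56
  start at 2(z): 56
sum over floor = 168

168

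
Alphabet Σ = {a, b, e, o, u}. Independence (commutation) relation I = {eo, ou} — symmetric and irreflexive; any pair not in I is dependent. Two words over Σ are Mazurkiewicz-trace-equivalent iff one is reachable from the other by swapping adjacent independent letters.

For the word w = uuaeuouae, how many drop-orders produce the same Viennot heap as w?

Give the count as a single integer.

drop 0:u onto floor
drop 1:u onto {0:u}
drop 2:a onto {1:u}
drop 3:e onto {2:a}
drop 4:u onto {3:e}
drop 5:o onto {2:a}
drop 6:u onto {4:u}
drop 7:a onto {5:o, 6:u}
drop 8:e onto {7:a}
ground layer = {0:u}
drop-orders for the pieces not yet dropped (sum over which currently-grounded one goes next):
  1 to go: {8} 1
  2 to go: {7,8} 1
  3 to go: {5,7,8} 1  {6,7,8} 1
  4 to go: {4,6,7,8} 1  {5,6,7,8} 2
  5 to go: {3,4,6,7,8} 1  {4,5,6,7,8} 3
  6 to go: {3,4,5,6,7,8} 4
  7 to go: {2,3,4,5,6,7,8} 4
  if 0:u drops first: 4 orders

4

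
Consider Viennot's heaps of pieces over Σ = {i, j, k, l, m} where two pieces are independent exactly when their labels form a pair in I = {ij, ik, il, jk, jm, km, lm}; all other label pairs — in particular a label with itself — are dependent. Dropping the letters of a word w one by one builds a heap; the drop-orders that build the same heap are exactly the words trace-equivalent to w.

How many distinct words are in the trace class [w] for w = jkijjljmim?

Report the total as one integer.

840

drop 0:j onto floor
drop 1:k onto floor
drop 2:i onto floor
drop 3:j onto {0:j}
drop 4:j onto {3:j}
drop 5:l onto {1:k, 4:j}
drop 6:j onto {5:l}
drop 7:m onto {2:i}
drop 8:i onto {7:m}
drop 9:m onto {8:i}
ground layer = {0:j, 1:k, 2:i}
drop-orders for the pieces not yet dropped (sum over which currently-grounded one goes next):
  1 to go: {6} 1  {9} 1
  2 to go: {5,6} 1  {6,9} 2  {8,9} 1
  3 to go: {1,5,6} 1  {4,5,6} 1  {5,6,9} 3  {6,8,9} 3  {7,8,9} 1
  4 to go: {1,4,5,6} 2  {1,5,6,9} 4  {2,7,8,9} 1  {3,4,5,6} 1  {4,5,6,9} 4  {5,6,8,9} 6  {6,7,8,9} 4
  5 to go: {0,3,4,5,6} 1  {1,3,4,5,6} 3  {1,4,5,6,9} 10  {1,5,6,8,9} 10  {2,6,7,8,9} 5  {3,4,5,6,9} 5  {4,5,6,8,9} 10  {5,6,7,8,9} 10
  6 to go: {0,1,3,4,5,6} 4  {0,3,4,5,6,9} 6  {1,3,4,5,6,9} 18  {1,4,5,6,8,9} 30  {1,5,6,7,8,9} 20  {2,5,6,7,8,9} 15  {3,4,5,6,8,9} 15  {4,5,6,7,8,9} 20
  7 to go: {0,1,3,4,5,6,9} 28  {0,3,4,5,6,8,9} 21  {1,2,5,6,7,8,9} 35  {1,3,4,5,6,8,9} 63  {1,4,5,6,7,8,9} 70  {2,4,5,6,7,8,9} 35  {3,4,5,6,7,8,9} 35
  8 to go: {0,1,3,4,5,6,8,9} 112  {0,3,4,5,6,7,8,9} 56  {1,2,4,5,6,7,8,9} 140  {1,3,4,5,6,7,8,9} 168  {2,3,4,5,6,7,8,9} 70
  if 0:j drops first: 378 orders
  if 1:k drops first: 126 orders
  if 2:i drops first: 336 orders
heap linearizations: 840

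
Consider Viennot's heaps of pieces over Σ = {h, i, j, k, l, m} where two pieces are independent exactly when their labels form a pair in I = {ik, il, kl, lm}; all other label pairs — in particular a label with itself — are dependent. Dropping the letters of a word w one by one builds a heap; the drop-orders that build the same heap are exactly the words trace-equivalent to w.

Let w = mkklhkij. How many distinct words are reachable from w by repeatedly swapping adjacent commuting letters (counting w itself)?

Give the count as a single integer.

8

#0=m has no predecessor
#1=k depends on [0:m]
#2=k depends on [1:k]
#3=l has no predecessor
#4=h depends on [2:k, 3:l]
#5=k depends on [4:h]
#6=i depends on [4:h]
#7=j depends on [5:k, 6:i]
sources: [0:m, 3:l]
N(rest) = Σ N(rest − s) over sources s of rest; N(one piece) = 1:
  size 1 → [7]=1
  size 2 → [5,7]=1  [6,7]=1
  size 3 → [5,6,7]=2
  size 4 → [4,5,6,7]=2
  size 5 → [2,4,5,6,7]=2  [3,4,5,6,7]=2
  size 6 → [1,2,4,5,6,7]=2  [2,3,4,5,6,7]=4
  first=0(m) contributes 6
  first=3(l) contributes 2
|[w]| = 8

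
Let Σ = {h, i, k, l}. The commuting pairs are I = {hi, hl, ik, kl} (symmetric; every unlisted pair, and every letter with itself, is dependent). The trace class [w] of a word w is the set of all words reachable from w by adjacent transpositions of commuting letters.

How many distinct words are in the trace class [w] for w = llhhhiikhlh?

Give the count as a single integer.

462

piece 0:l — minimal
piece 1:l rests on {0:l}
piece 2:h — minimal
piece 3:h rests on {2:h}
piece 4:h rests on {3:h}
piece 5:i rests on {1:l}
piece 6:i rests on {5:i}
piece 7:k rests on {4:h}
piece 8:h rests on {7:k}
piece 9:l rests on {6:i}
piece 10:h rests on {8:h}
minimal pieces: {0:l, 2:h}
ways to finish when only these pieces remain (= sum over removing one remaining piece with nothing left below it):
  1 left: {9}→1  {10}→1
  2 left: {6,9}→1  {8,10}→1  {9,10}→2
  3 left: {5,6,9}→1  {6,9,10}→3  {7,8,10}→1  {8,9,10}→3
  4 left: {1,5,6,9}→1  {4,7,8,10}→1  {5,6,9,10}→4  {6,8,9,10}→6  {7,8,9,10}→4
  5 left: {0,1,5,6,9}→1  {1,5,6,9,10}→5  {3,4,7,8,10}→1  {4,7,8,9,10}→5  {5,6,8,9,10}→10  {6,7,8,9,10}→10
  6 left: {0,1,5,6,9,10}→6  {1,5,6,8,9,10}→15  {2,3,4,7,8,10}→1  {3,4,7,8,9,10}→6  {4,6,7,8,9,10}→15  {5,6,7,8,9,10}→20
  7 left: {0,1,5,6,8,9,10}→21  {1,5,6,7,8,9,10}→35  {2,3,4,7,8,9,10}→7  {3,4,6,7,8,9,10}→21  {4,5,6,7,8,9,10}→35
  8 left: {0,1,5,6,7,8,9,10}→56  {1,4,5,6,7,8,9,10}→70  {2,3,4,6,7,8,9,10}→28  {3,4,5,6,7,8,9,10}→56
  9 left: {0,1,4,5,6,7,8,9,10}→126  {1,3,4,5,6,7,8,9,10}→126  {2,3,4,5,6,7,8,9,10}→84
  placing 0:l first → 210 extensions
  placing 2:h first → 252 extensions
total linear extensions = 462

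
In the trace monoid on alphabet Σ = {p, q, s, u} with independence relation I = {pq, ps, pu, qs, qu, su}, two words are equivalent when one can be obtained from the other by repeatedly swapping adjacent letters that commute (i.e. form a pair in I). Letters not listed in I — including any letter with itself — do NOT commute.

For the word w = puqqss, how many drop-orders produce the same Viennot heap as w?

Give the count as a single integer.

piece 0:p — minimal
piece 1:u — minimal
piece 2:q — minimal
piece 3:q rests on {2:q}
piece 4:s — minimal
piece 5:s rests on {4:s}
minimal pieces: {0:p, 1:u, 2:q, 4:s}
ways to finish when only these pieces remain (= sum over removing one remaining piece with nothing left below it):
  1 left: {0}→1  {1}→1  {3}→1  {5}→1
  2 left: {0,1}→2  {0,3}→2  {0,5}→2  {1,3}→2  {1,5}→2  {2,3}→1  {3,5}→2  {4,5}→1
  3 left: {0,1,3}→6  {0,1,5}→6  {0,2,3}→3  {0,3,5}→6  {0,4,5}→3  {1,2,3}→3  {1,3,5}→6  {1,4,5}→3  {2,3,5}→3  {3,4,5}→3
  4 left: {0,1,2,3}→12  {0,1,3,5}→24  {0,1,4,5}→12  {0,2,3,5}→12  {0,3,4,5}→12  {1,2,3,5}→12  {1,3,4,5}→12  {2,3,4,5}→6
  placing 0:p first → 30 extensions
  placing 1:u first → 30 extensions
  placing 2:q first → 60 extensions
  placing 4:s first → 60 extensions
total linear extensions = 180

180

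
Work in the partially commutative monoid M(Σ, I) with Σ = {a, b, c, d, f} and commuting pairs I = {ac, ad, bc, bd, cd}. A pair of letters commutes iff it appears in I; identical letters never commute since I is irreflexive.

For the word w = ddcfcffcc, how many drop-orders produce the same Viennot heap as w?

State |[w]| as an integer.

3

drop 0:d onto floor
drop 1:d onto {0:d}
drop 2:c onto floor
drop 3:f onto {1:d, 2:c}
drop 4:c onto {3:f}
drop 5:f onto {4:c}
drop 6:f onto {5:f}
drop 7:c onto {6:f}
drop 8:c onto {7:c}
ground layer = {0:d, 2:c}
drop-orders for the pieces not yet dropped (sum over which currently-grounded one goes next):
  1 to go: {8} 1
  2 to go: {7,8} 1
  3 to go: {6,7,8} 1
  4 to go: {5,6,7,8} 1
  5 to go: {4,5,6,7,8} 1
  6 to go: {3,4,5,6,7,8} 1
  7 to go: {1,3,4,5,6,7,8} 1  {2,3,4,5,6,7,8} 1
  if 0:d drops first: 2 orders
  if 2:c drops first: 1 orders
heap linearizations: 3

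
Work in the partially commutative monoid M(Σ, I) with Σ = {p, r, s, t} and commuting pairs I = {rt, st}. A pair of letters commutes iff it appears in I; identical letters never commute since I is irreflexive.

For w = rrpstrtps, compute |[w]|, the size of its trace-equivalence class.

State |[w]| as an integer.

6

drop 0:r onto floor
drop 1:r onto {0:r}
drop 2:p onto {1:r}
drop 3:s onto {2:p}
drop 4:t onto {2:p}
drop 5:r onto {3:s}
drop 6:t onto {4:t}
drop 7:p onto {5:r, 6:t}
drop 8:s onto {7:p}
ground layer = {0:r}
drop-orders for the pieces not yet dropped (sum over which currently-grounded one goes next):
  1 to go: {8} 1
  2 to go: {7,8} 1
  3 to go: {5,7,8} 1  {6,7,8} 1
  4 to go: {3,5,7,8} 1  {4,6,7,8} 1  {5,6,7,8} 2
  5 to go: {3,5,6,7,8} 3  {4,5,6,7,8} 3
  6 to go: {3,4,5,6,7,8} 6
  7 to go: {2,3,4,5,6,7,8} 6
  if 0:r drops first: 6 orders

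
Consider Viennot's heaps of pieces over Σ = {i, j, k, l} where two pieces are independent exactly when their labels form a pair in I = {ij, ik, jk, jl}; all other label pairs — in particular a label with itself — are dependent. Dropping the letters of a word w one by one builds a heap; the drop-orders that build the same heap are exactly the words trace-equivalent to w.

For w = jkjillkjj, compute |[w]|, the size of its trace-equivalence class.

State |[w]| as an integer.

252

drop 0:j onto floor
drop 1:k onto floor
drop 2:j onto {0:j}
drop 3:i onto floor
drop 4:l onto {1:k, 3:i}
drop 5:l onto {4:l}
drop 6:k onto {5:l}
drop 7:j onto {2:j}
drop 8:j onto {7:j}
ground layer = {0:j, 1:k, 3:i}
drop-orders for the pieces not yet dropped (sum over which currently-grounded one goes next):
  1 to go: {6} 1  {8} 1
  2 to go: {5,6} 1  {6,8} 2  {7,8} 1
  3 to go: {2,7,8} 1  {4,5,6} 1  {5,6,8} 3  {6,7,8} 3
  4 to go: {0,2,7,8} 1  {1,4,5,6} 1  {2,6,7,8} 4  {3,4,5,6} 1  {4,5,6,8} 4  {5,6,7,8} 6
  5 to go: {0,2,6,7,8} 5  {1,3,4,5,6} 2  {1,4,5,6,8} 5  {2,5,6,7,8} 10  {3,4,5,6,8} 5  {4,5,6,7,8} 10
  6 to go: {0,2,5,6,7,8} 15  {1,3,4,5,6,8} 12  {1,4,5,6,7,8} 15  {2,4,5,6,7,8} 20  {3,4,5,6,7,8} 15
  7 to go: {0,2,4,5,6,7,8} 35  {1,2,4,5,6,7,8} 35  {1,3,4,5,6,7,8} 42  {2,3,4,5,6,7,8} 35
  if 0:j drops first: 112 orders
  if 1:k drops first: 70 orders
  if 3:i drops first: 70 orders
heap linearizations: 252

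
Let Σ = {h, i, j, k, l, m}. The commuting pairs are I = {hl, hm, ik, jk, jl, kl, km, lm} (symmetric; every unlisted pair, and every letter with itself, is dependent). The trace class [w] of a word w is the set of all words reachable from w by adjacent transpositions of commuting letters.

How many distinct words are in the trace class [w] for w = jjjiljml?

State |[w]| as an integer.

0(j) covers ∅
1(j) covers 0:j
2(j) covers 1:j
3(i) covers 2:j
4(l) covers 3:i
5(j) covers 3:i
6(m) covers 5:j
7(l) covers 4:l
floor of heap: 0:j
completions by unplaced set U, small U first (add the entries for U minus each lowest piece of U):
  |U|=1: {6}:1  {7}:1
  |U|=2: {4,7}:1  {5,6}:1  {6,7}:2
  |U|=3: {4,6,7}:3  {5,6,7}:3
  |U|=4: {4,5,6,7}:6
  |U|=5: {3,4,5,6,7}:6
  |U|=6: {2,3,4,5,6,7}:6
  start at 0(j): 6

6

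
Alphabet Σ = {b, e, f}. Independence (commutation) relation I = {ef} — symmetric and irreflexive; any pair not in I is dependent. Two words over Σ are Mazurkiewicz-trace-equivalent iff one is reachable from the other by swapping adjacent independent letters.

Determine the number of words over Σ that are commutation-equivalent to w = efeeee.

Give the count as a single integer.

6

#0=e has no predecessor
#1=f has no predecessor
#2=e depends on [0:e]
#3=e depends on [2:e]
#4=e depends on [3:e]
#5=e depends on [4:e]
sources: [0:e, 1:f]
N(rest) = Σ N(rest − s) over sources s of rest; N(one piece) = 1:
  size 1 → [1]=1  [5]=1
  size 2 → [1,5]=2  [4,5]=1
  size 3 → [1,4,5]=3  [3,4,5]=1
  size 4 → [1,3,4,5]=4  [2,3,4,5]=1
  first=0(e) contributes 5
  first=1(f) contributes 1
|[w]| = 6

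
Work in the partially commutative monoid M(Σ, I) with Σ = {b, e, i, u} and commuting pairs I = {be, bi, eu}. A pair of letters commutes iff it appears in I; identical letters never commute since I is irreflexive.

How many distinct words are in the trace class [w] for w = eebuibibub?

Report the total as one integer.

53

#0=e has no predecessor
#1=e depends on [0:e]
#2=b has no predecessor
#3=u depends on [2:b]
#4=i depends on [1:e, 3:u]
#5=b depends on [3:u]
#6=i depends on [4:i]
#7=b depends on [5:b]
#8=u depends on [6:i, 7:b]
#9=b depends on [8:u]
sources: [0:e, 2:b]
N(rest) = Σ N(rest − s) over sources s of rest; N(one piece) = 1:
  size 1 → [9]=1
  size 2 → [8,9]=1
  size 3 → [6,8,9]=1  [7,8,9]=1
  size 4 → [4,6,8,9]=1  [5,7,8,9]=1  [6,7,8,9]=2
  size 5 → [1,4,6,8,9]=1  [4,6,7,8,9]=3  [5,6,7,8,9]=3
  size 6 → [0,1,4,6,8,9]=1  [1,4,6,7,8,9]=4  [4,5,6,7,8,9]=6
  size 7 → [0,1,4,6,7,8,9]=5  [1,4,5,6,7,8,9]=10  [3,4,5,6,7,8,9]=6
  size 8 → [0,1,4,5,6,7,8,9]=15  [1,3,4,5,6,7,8,9]=16  [2,3,4,5,6,7,8,9]=6
  first=0(e) contributes 22
  first=2(b) contributes 31
|[w]| = 53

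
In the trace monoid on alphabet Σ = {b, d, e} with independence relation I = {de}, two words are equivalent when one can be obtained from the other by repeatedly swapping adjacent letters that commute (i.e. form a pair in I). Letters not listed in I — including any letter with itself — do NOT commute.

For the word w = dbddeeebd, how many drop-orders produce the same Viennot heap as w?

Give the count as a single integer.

10

piece 0:d — minimal
piece 1:b rests on {0:d}
piece 2:d rests on {1:b}
piece 3:d rests on {2:d}
piece 4:e rests on {1:b}
piece 5:e rests on {4:e}
piece 6:e rests on {5:e}
piece 7:b rests on {3:d, 6:e}
piece 8:d rests on {7:b}
minimal pieces: {0:d}
ways to finish when only these pieces remain (= sum over removing one remaining piece with nothing left below it):
  1 left: {8}→1
  2 left: {7,8}→1
  3 left: {3,7,8}→1  {6,7,8}→1
  4 left: {2,3,7,8}→1  {3,6,7,8}→2  {5,6,7,8}→1
  5 left: {2,3,6,7,8}→3  {3,5,6,7,8}→3  {4,5,6,7,8}→1
  6 left: {2,3,5,6,7,8}→6  {3,4,5,6,7,8}→4
  7 left: {2,3,4,5,6,7,8}→10
  placing 0:d first → 10 extensions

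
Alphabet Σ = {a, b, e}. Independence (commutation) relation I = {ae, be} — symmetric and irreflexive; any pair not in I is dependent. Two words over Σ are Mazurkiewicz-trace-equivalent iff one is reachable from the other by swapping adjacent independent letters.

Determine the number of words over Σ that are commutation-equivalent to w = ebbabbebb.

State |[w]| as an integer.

#0=e has no predecessor
#1=b has no predecessor
#2=b depends on [1:b]
#3=a depends on [2:b]
#4=b depends on [3:a]
#5=b depends on [4:b]
#6=e depends on [0:e]
#7=b depends on [5:b]
#8=b depends on [7:b]
sources: [0:e, 1:b]
N(rest) = Σ N(rest − s) over sources s of rest; N(one piece) = 1:
  size 1 → [6]=1  [8]=1
  size 2 → [0,6]=1  [6,8]=2  [7,8]=1
  size 3 → [0,6,8]=3  [5,7,8]=1  [6,7,8]=3
  size 4 → [0,6,7,8]=6  [4,5,7,8]=1  [5,6,7,8]=4
  size 5 → [0,5,6,7,8]=10  [3,4,5,7,8]=1  [4,5,6,7,8]=5
  size 6 → [0,4,5,6,7,8]=15  [2,3,4,5,7,8]=1  [3,4,5,6,7,8]=6
  size 7 → [0,3,4,5,6,7,8]=21  [1,2,3,4,5,7,8]=1  [2,3,4,5,6,7,8]=7
  first=0(e) contributes 8
  first=1(b) contributes 28
|[w]| = 36

36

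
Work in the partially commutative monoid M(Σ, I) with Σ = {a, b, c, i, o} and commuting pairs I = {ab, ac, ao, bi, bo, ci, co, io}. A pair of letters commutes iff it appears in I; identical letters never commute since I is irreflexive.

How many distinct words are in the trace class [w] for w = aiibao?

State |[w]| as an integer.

30

piece 0:a — minimal
piece 1:i rests on {0:a}
piece 2:i rests on {1:i}
piece 3:b — minimal
piece 4:a rests on {2:i}
piece 5:o — minimal
minimal pieces: {0:a, 3:b, 5:o}
ways to finish when only these pieces remain (= sum over removing one remaining piece with nothing left below it):
  1 left: {3}→1  {4}→1  {5}→1
  2 left: {2,4}→1  {3,4}→2  {3,5}→2  {4,5}→2
  3 left: {1,2,4}→1  {2,3,4}→3  {2,4,5}→3  {3,4,5}→6
  4 left: {0,1,2,4}→1  {1,2,3,4}→4  {1,2,4,5}→4  {2,3,4,5}→12
  placing 0:a first → 20 extensions
  placing 3:b first → 5 extensions
  placing 5:o first → 5 extensions
total linear extensions = 30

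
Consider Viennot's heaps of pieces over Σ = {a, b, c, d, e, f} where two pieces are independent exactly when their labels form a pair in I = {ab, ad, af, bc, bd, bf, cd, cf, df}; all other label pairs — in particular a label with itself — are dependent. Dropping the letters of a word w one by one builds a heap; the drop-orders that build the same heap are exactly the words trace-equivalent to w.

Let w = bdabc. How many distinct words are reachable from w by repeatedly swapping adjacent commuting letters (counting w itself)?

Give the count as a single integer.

drop 0:b onto floor
drop 1:d onto floor
drop 2:a onto floor
drop 3:b onto {0:b}
drop 4:c onto {2:a}
ground layer = {0:b, 1:d, 2:a}
drop-orders for the pieces not yet dropped (sum over which currently-grounded one goes next):
  1 to go: {1} 1  {3} 1  {4} 1
  2 to go: {0,3} 1  {1,3} 2  {1,4} 2  {2,4} 1  {3,4} 2
  3 to go: {0,1,3} 3  {0,3,4} 3  {1,2,4} 3  {1,3,4} 6  {2,3,4} 3
  if 0:b drops first: 12 orders
  if 1:d drops first: 6 orders
  if 2:a drops first: 12 orders
heap linearizations: 30

30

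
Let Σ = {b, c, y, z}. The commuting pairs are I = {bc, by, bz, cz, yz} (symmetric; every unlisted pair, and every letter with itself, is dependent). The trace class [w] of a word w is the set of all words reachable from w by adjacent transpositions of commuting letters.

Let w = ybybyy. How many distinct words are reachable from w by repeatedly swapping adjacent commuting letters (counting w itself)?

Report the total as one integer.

#0=y has no predecessor
#1=b has no predecessor
#2=y depends on [0:y]
#3=b depends on [1:b]
#4=y depends on [2:y]
#5=y depends on [4:y]
sources: [0:y, 1:b]
N(rest) = Σ N(rest − s) over sources s of rest; N(one piece) = 1:
  size 1 → [3]=1  [5]=1
  size 2 → [1,3]=1  [3,5]=2  [4,5]=1
  size 3 → [1,3,5]=3  [2,4,5]=1  [3,4,5]=3
  size 4 → [0,2,4,5]=1  [1,3,4,5]=6  [2,3,4,5]=4
  first=0(y) contributes 10
  first=1(b) contributes 5
|[w]| = 15

15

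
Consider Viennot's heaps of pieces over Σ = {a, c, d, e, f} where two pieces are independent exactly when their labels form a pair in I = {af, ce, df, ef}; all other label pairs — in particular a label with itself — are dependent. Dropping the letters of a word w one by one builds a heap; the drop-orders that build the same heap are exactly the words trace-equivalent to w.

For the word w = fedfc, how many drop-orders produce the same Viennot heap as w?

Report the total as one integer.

drop 0:f onto floor
drop 1:e onto floor
drop 2:d onto {1:e}
drop 3:f onto {0:f}
drop 4:c onto {2:d, 3:f}
ground layer = {0:f, 1:e}
drop-orders for the pieces not yet dropped (sum over which currently-grounded one goes next):
  1 to go: {4} 1
  2 to go: {2,4} 1  {3,4} 1
  3 to go: {0,3,4} 1  {1,2,4} 1  {2,3,4} 2
  if 0:f drops first: 3 orders
  if 1:e drops first: 3 orders
heap linearizations: 6

6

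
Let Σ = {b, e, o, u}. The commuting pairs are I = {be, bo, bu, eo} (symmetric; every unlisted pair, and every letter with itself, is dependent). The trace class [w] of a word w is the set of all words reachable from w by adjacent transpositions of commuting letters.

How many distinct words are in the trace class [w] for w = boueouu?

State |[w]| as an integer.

14

#0=b has no predecessor
#1=o has no predecessor
#2=u depends on [1:o]
#3=e depends on [2:u]
#4=o depends on [2:u]
#5=u depends on [3:e, 4:o]
#6=u depends on [5:u]
sources: [0:b, 1:o]
N(rest) = Σ N(rest − s) over sources s of rest; N(one piece) = 1:
  size 1 → [0]=1  [6]=1
  size 2 → [0,6]=2  [5,6]=1
  size 3 → [0,5,6]=3  [3,5,6]=1  [4,5,6]=1
  size 4 → [0,3,5,6]=4  [0,4,5,6]=4  [3,4,5,6]=2
  size 5 → [0,3,4,5,6]=10  [2,3,4,5,6]=2
  first=0(b) contributes 2
  first=1(o) contributes 12
|[w]| = 14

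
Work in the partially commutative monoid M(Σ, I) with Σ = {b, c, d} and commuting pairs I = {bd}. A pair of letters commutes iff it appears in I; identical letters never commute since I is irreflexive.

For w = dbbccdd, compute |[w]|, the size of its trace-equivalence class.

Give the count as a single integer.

3

#0=d has no predecessor
#1=b has no predecessor
#2=b depends on [1:b]
#3=c depends on [0:d, 2:b]
#4=c depends on [3:c]
#5=d depends on [4:c]
#6=d depends on [5:d]
sources: [0:d, 1:b]
N(rest) = Σ N(rest − s) over sources s of rest; N(one piece) = 1:
  size 1 → [6]=1
  size 2 → [5,6]=1
  size 3 → [4,5,6]=1
  size 4 → [3,4,5,6]=1
  size 5 → [0,3,4,5,6]=1  [2,3,4,5,6]=1
  first=0(d) contributes 1
  first=1(b) contributes 2
|[w]| = 3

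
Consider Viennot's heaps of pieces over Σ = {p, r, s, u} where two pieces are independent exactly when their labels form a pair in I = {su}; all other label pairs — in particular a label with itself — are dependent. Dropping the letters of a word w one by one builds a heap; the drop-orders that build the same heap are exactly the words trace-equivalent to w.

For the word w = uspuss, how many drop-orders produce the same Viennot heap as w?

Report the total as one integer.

6

0(u) covers ∅
1(s) covers ∅
2(p) covers 0:u, 1:s
3(u) covers 2:p
4(s) covers 2:p
5(s) covers 4:s
floor of heap: 0:u, 1:s
completions by unplaced set U, small U first (add the entries for U minus each lowest piece of U):
  |U|=1: {3}:1  {5}:1
  |U|=2: {3,5}:2  {4,5}:1
  |U|=3: {3,4,5}:3
  |U|=4: {2,3,4,5}:3
  start at 0(u): 3
  start at 1(s): 3
sum over floor = 6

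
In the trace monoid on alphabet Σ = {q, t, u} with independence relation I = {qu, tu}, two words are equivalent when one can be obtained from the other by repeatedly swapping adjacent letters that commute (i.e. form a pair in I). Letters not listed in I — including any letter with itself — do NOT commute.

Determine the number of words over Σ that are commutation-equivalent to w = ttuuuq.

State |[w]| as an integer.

0(t) covers ∅
1(t) covers 0:t
2(u) covers ∅
3(u) covers 2:u
4(u) covers 3:u
5(q) covers 1:t
floor of heap: 0:t, 2:u
completions by unplaced set U, small U first (add the entries for U minus each lowest piece of U):
  |U|=1: {4}:1  {5}:1
  |U|=2: {1,5}:1  {3,4}:1  {4,5}:2
  |U|=3: {0,1,5}:1  {1,4,5}:3  {2,3,4}:1  {3,4,5}:3
  |U|=4: {0,1,4,5}:4  {1,3,4,5}:6  {2,3,4,5}:4
  start at 0(t): 10
  start at 2(u): 10
sum over floor = 20

20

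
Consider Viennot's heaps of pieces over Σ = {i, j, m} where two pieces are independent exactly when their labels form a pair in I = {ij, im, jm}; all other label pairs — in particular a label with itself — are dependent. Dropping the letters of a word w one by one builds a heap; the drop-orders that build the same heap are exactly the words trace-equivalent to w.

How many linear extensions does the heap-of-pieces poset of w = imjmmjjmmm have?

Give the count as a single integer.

drop 0:i onto floor
drop 1:m onto floor
drop 2:j onto floor
drop 3:m onto {1:m}
drop 4:m onto {3:m}
drop 5:j onto {2:j}
drop 6:j onto {5:j}
drop 7:m onto {4:m}
drop 8:m onto {7:m}
drop 9:m onto {8:m}
ground layer = {0:i, 1:m, 2:j}
drop-orders for the pieces not yet dropped (sum over which currently-grounded one goes next):
  1 to go: {0} 1  {6} 1  {9} 1
  2 to go: {0,6} 2  {0,9} 2  {5,6} 1  {6,9} 2  {8,9} 1
  3 to go: {0,5,6} 3  {0,6,9} 6  {0,8,9} 3  {2,5,6} 1  {5,6,9} 3  {6,8,9} 3  {7,8,9} 1
  4 to go: {0,2,5,6} 4  {0,5,6,9} 12  {0,6,8,9} 12  {0,7,8,9} 4  {2,5,6,9} 4  {4,7,8,9} 1  {5,6,8,9} 6  {6,7,8,9} 4
  5 to go: {0,2,5,6,9} 20  {0,4,7,8,9} 5  {0,5,6,8,9} 30  {0,6,7,8,9} 20  {2,5,6,8,9} 10  {3,4,7,8,9} 1  {4,6,7,8,9} 5  {5,6,7,8,9} 10
  6 to go: {0,2,5,6,8,9} 60  {0,3,4,7,8,9} 6  {0,4,6,7,8,9} 30  {0,5,6,7,8,9} 60  {1,3,4,7,8,9} 1  {2,5,6,7,8,9} 20  {3,4,6,7,8,9} 6  {4,5,6,7,8,9} 15
  7 to go: {0,1,3,4,7,8,9} 7  {0,2,5,6,7,8,9} 140  {0,3,4,6,7,8,9} 42  {0,4,5,6,7,8,9} 105  {1,3,4,6,7,8,9} 7  {2,4,5,6,7,8,9} 35  {3,4,5,6,7,8,9} 21
  8 to go: {0,1,3,4,6,7,8,9} 56  {0,2,4,5,6,7,8,9} 280  {0,3,4,5,6,7,8,9} 168  {1,3,4,5,6,7,8,9} 28  {2,3,4,5,6,7,8,9} 56
  if 0:i drops first: 84 orders
  if 1:m drops first: 504 orders
  if 2:j drops first: 252 orders
heap linearizations: 840

840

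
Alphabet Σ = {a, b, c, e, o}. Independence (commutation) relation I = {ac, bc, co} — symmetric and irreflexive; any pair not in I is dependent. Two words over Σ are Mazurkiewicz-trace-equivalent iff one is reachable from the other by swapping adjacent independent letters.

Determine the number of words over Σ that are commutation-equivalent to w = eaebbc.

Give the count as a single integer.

3

drop 0:e onto floor
drop 1:a onto {0:e}
drop 2:e onto {1:a}
drop 3:b onto {2:e}
drop 4:b onto {3:b}
drop 5:c onto {2:e}
ground layer = {0:e}
drop-orders for the pieces not yet dropped (sum over which currently-grounded one goes next):
  1 to go: {4} 1  {5} 1
  2 to go: {3,4} 1  {4,5} 2
  3 to go: {3,4,5} 3
  4 to go: {2,3,4,5} 3
  if 0:e drops first: 3 orders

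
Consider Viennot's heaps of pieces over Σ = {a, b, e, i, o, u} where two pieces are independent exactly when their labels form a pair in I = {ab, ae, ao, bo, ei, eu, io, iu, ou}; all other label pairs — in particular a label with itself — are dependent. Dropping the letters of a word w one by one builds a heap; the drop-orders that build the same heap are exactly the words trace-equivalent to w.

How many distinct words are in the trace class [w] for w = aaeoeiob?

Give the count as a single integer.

55

drop 0:a onto floor
drop 1:a onto {0:a}
drop 2:e onto floor
drop 3:o onto {2:e}
drop 4:e onto {3:o}
drop 5:i onto {1:a}
drop 6:o onto {4:e}
drop 7:b onto {4:e, 5:i}
ground layer = {0:a, 2:e}
drop-orders for the pieces not yet dropped (sum over which currently-grounded one goes next):
  1 to go: {6} 1  {7} 1
  2 to go: {5,7} 1  {6,7} 2
  3 to go: {1,5,7} 1  {4,6,7} 2  {5,6,7} 3
  4 to go: {0,1,5,7} 1  {1,5,6,7} 4  {3,4,6,7} 2  {4,5,6,7} 5
  5 to go: {0,1,5,6,7} 5  {1,4,5,6,7} 9  {2,3,4,6,7} 2  {3,4,5,6,7} 7
  6 to go: {0,1,4,5,6,7} 14  {1,3,4,5,6,7} 16  {2,3,4,5,6,7} 9
  if 0:a drops first: 25 orders
  if 2:e drops first: 30 orders
heap linearizations: 55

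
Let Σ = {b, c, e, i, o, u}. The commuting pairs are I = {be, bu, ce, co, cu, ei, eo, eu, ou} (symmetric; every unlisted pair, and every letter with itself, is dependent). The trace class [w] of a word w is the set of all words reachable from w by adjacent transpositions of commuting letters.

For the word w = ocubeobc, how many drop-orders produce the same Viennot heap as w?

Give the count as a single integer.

0(o) covers ∅
1(c) covers ∅
2(u) covers ∅
3(b) covers 0:o, 1:c
4(e) covers ∅
5(o) covers 3:b
6(b) covers 5:o
7(c) covers 6:b
floor of heap: 0:o, 1:c, 2:u, 4:e
completions by unplaced set U, small U first (add the entries for U minus each lowest piece of U):
  |U|=1: {2}:1  {4}:1  {7}:1
  |U|=2: {2,4}:2  {2,7}:2  {4,7}:2  {6,7}:1
  |U|=3: {2,4,7}:6  {2,6,7}:3  {4,6,7}:3  {5,6,7}:1
  |U|=4: {2,4,6,7}:12  {2,5,6,7}:4  {3,5,6,7}:1  {4,5,6,7}:4
  |U|=5: {0,3,5,6,7}:1  {1,3,5,6,7}:1  {2,3,5,6,7}:5  {2,4,5,6,7}:20  {3,4,5,6,7}:5
  |U|=6: {0,1,3,5,6,7}:2  {0,2,3,5,6,7}:6  {0,3,4,5,6,7}:6  {1,2,3,5,6,7}:6  {1,3,4,5,6,7}:6  {2,3,4,5,6,7}:30
  start at 0(o): 42
  start at 1(c): 42
  start at 2(u): 14
  start at 4(e): 14
sum over floor = 112

112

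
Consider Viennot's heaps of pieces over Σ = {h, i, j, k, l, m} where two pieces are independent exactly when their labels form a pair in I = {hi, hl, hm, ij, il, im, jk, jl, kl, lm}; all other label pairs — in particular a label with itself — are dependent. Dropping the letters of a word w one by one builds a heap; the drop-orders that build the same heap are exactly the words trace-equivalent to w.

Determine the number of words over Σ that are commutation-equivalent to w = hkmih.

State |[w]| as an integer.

#0=h has no predecessor
#1=k depends on [0:h]
#2=m depends on [1:k]
#3=i depends on [1:k]
#4=h depends on [1:k]
sources: [0:h]
N(rest) = Σ N(rest − s) over sources s of rest; N(one piece) = 1:
  size 1 → [2]=1  [3]=1  [4]=1
  size 2 → [2,3]=2  [2,4]=2  [3,4]=2
  size 3 → [2,3,4]=6
  first=0(h) contributes 6

6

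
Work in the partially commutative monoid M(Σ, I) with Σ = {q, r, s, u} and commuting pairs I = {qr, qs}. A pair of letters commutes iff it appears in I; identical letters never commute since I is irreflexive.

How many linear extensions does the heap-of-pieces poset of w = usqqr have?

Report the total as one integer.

drop 0:u onto floor
drop 1:s onto {0:u}
drop 2:q onto {0:u}
drop 3:q onto {2:q}
drop 4:r onto {1:s}
ground layer = {0:u}
drop-orders for the pieces not yet dropped (sum over which currently-grounded one goes next):
  1 to go: {3} 1  {4} 1
  2 to go: {1,4} 1  {2,3} 1  {3,4} 2
  3 to go: {1,3,4} 3  {2,3,4} 3
  if 0:u drops first: 6 orders

6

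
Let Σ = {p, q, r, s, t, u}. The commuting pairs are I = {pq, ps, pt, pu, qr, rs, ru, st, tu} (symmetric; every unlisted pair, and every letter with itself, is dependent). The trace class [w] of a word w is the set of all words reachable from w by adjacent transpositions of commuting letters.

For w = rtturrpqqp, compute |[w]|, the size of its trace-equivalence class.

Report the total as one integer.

piece 0:r — minimal
piece 1:t rests on {0:r}
piece 2:t rests on {1:t}
piece 3:u — minimal
piece 4:r rests on {2:t}
piece 5:r rests on {4:r}
piece 6:p rests on {5:r}
piece 7:q rests on {2:t, 3:u}
piece 8:q rests on {7:q}
piece 9:p rests on {6:p}
minimal pieces: {0:r, 3:u}
ways to finish when only these pieces remain (= sum over removing one remaining piece with nothing left below it):
  1 left: {8}→1  {9}→1
  2 left: {6,9}→1  {7,8}→1  {8,9}→2
  3 left: {3,7,8}→1  {5,6,9}→1  {6,8,9}→3  {7,8,9}→3
  4 left: {3,7,8,9}→4  {4,5,6,9}→1  {5,6,8,9}→4  {6,7,8,9}→6
  5 left: {3,6,7,8,9}→10  {4,5,6,8,9}→5  {5,6,7,8,9}→10
  6 left: {3,5,6,7,8,9}→20  {4,5,6,7,8,9}→15
  7 left: {2,4,5,6,7,8,9}→15  {3,4,5,6,7,8,9}→35
  8 left: {1,2,4,5,6,7,8,9}→15  {2,3,4,5,6,7,8,9}→50
  placing 0:r first → 65 extensions
  placing 3:u first → 15 extensions
total linear extensions = 80

80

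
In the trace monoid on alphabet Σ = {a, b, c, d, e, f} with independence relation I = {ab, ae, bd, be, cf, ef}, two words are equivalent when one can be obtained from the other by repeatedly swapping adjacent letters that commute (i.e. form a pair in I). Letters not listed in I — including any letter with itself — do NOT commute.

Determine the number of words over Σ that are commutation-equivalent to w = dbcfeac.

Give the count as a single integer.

10

0(d) covers ∅
1(b) covers ∅
2(c) covers 0:d, 1:b
3(f) covers 0:d, 1:b
4(e) covers 2:c
5(a) covers 2:c, 3:f
6(c) covers 4:e, 5:a
floor of heap: 0:d, 1:b
completions by unplaced set U, small U first (add the entries for U minus each lowest piece of U):
  |U|=1: {6}:1
  |U|=2: {4,6}:1  {5,6}:1
  |U|=3: {3,5,6}:1  {4,5,6}:2
  |U|=4: {2,4,5,6}:2  {3,4,5,6}:3
  |U|=5: {2,3,4,5,6}:5
  start at 0(d): 5
  start at 1(b): 5
sum over floor = 10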